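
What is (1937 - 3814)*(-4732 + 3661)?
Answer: 2010267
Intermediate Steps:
(1937 - 3814)*(-4732 + 3661) = -1877*(-1071) = 2010267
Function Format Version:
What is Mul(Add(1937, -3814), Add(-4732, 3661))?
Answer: 2010267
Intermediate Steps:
Mul(Add(1937, -3814), Add(-4732, 3661)) = Mul(-1877, -1071) = 2010267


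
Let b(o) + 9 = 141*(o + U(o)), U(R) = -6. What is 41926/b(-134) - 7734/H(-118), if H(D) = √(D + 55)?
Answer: -41926/19749 + 2578*I*√7/7 ≈ -2.1229 + 974.39*I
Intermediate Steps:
H(D) = √(55 + D)
b(o) = -855 + 141*o (b(o) = -9 + 141*(o - 6) = -9 + 141*(-6 + o) = -9 + (-846 + 141*o) = -855 + 141*o)
41926/b(-134) - 7734/H(-118) = 41926/(-855 + 141*(-134)) - 7734/√(55 - 118) = 41926/(-855 - 18894) - 7734*(-I*√7/21) = 41926/(-19749) - 7734*(-I*√7/21) = 41926*(-1/19749) - (-2578)*I*√7/7 = -41926/19749 + 2578*I*√7/7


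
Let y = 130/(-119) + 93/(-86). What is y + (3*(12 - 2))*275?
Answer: 84408253/10234 ≈ 8247.8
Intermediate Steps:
y = -22247/10234 (y = 130*(-1/119) + 93*(-1/86) = -130/119 - 93/86 = -22247/10234 ≈ -2.1738)
y + (3*(12 - 2))*275 = -22247/10234 + (3*(12 - 2))*275 = -22247/10234 + (3*10)*275 = -22247/10234 + 30*275 = -22247/10234 + 8250 = 84408253/10234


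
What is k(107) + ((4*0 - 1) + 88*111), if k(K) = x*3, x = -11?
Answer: 9734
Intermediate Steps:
k(K) = -33 (k(K) = -11*3 = -33)
k(107) + ((4*0 - 1) + 88*111) = -33 + ((4*0 - 1) + 88*111) = -33 + ((0 - 1) + 9768) = -33 + (-1 + 9768) = -33 + 9767 = 9734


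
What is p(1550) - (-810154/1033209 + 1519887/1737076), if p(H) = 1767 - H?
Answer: 389300412986149/1794762556884 ≈ 216.91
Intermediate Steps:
p(1550) - (-810154/1033209 + 1519887/1737076) = (1767 - 1*1550) - (-810154/1033209 + 1519887/1737076) = (1767 - 1550) - (-810154*1/1033209 + 1519887*(1/1737076)) = 217 - (-810154/1033209 + 1519887/1737076) = 217 - 1*163061857679/1794762556884 = 217 - 163061857679/1794762556884 = 389300412986149/1794762556884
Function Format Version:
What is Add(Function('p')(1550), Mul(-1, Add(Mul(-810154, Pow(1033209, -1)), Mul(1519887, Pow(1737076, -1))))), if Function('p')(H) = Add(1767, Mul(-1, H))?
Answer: Rational(389300412986149, 1794762556884) ≈ 216.91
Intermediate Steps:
Add(Function('p')(1550), Mul(-1, Add(Mul(-810154, Pow(1033209, -1)), Mul(1519887, Pow(1737076, -1))))) = Add(Add(1767, Mul(-1, 1550)), Mul(-1, Add(Mul(-810154, Pow(1033209, -1)), Mul(1519887, Pow(1737076, -1))))) = Add(Add(1767, -1550), Mul(-1, Add(Mul(-810154, Rational(1, 1033209)), Mul(1519887, Rational(1, 1737076))))) = Add(217, Mul(-1, Add(Rational(-810154, 1033209), Rational(1519887, 1737076)))) = Add(217, Mul(-1, Rational(163061857679, 1794762556884))) = Add(217, Rational(-163061857679, 1794762556884)) = Rational(389300412986149, 1794762556884)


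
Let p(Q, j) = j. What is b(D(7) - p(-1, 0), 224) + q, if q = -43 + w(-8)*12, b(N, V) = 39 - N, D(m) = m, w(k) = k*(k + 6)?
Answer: 181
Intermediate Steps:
w(k) = k*(6 + k)
q = 149 (q = -43 - 8*(6 - 8)*12 = -43 - 8*(-2)*12 = -43 + 16*12 = -43 + 192 = 149)
b(D(7) - p(-1, 0), 224) + q = (39 - (7 - 1*0)) + 149 = (39 - (7 + 0)) + 149 = (39 - 1*7) + 149 = (39 - 7) + 149 = 32 + 149 = 181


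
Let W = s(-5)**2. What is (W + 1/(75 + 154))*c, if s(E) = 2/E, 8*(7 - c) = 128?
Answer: -8469/5725 ≈ -1.4793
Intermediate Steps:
c = -9 (c = 7 - 1/8*128 = 7 - 16 = -9)
W = 4/25 (W = (2/(-5))**2 = (2*(-1/5))**2 = (-2/5)**2 = 4/25 ≈ 0.16000)
(W + 1/(75 + 154))*c = (4/25 + 1/(75 + 154))*(-9) = (4/25 + 1/229)*(-9) = (941/5725)*(-9) = -8469/5725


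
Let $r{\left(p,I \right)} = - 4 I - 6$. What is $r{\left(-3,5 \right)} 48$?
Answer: $-1248$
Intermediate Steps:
$r{\left(p,I \right)} = -6 - 4 I$
$r{\left(-3,5 \right)} 48 = \left(-6 - 20\right) 48 = \left(-26\right) 48 = -1248$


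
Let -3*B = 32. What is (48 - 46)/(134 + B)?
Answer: 3/185 ≈ 0.016216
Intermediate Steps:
B = -32/3 (B = -1/3*32 = -32/3 ≈ -10.667)
(48 - 46)/(134 + B) = (48 - 46)/(134 - 32/3) = 2/(370/3) = 2*(3/370) = 3/185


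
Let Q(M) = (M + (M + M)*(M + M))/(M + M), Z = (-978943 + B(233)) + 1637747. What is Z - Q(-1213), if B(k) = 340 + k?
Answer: 1323605/2 ≈ 6.6180e+5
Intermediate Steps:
Z = 659377 (Z = (-978943 + (340 + 233)) + 1637747 = (-978943 + 573) + 1637747 = -978370 + 1637747 = 659377)
Q(M) = (M + 4*M²)/(2*M) (Q(M) = (M + (2*M)*(2*M))/((2*M)) = (M + 4*M²)*(1/(2*M)) = (M + 4*M²)/(2*M))
Z - Q(-1213) = 659377 - (½ + 2*(-1213)) = 659377 - (½ - 2426) = 659377 - 1*(-4851/2) = 659377 + 4851/2 = 1323605/2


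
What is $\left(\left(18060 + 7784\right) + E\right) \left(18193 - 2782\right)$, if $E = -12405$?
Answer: $207108429$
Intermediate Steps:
$\left(\left(18060 + 7784\right) + E\right) \left(18193 - 2782\right) = \left(\left(18060 + 7784\right) - 12405\right) \left(18193 - 2782\right) = \left(25844 - 12405\right) 15411 = 13439 \cdot 15411 = 207108429$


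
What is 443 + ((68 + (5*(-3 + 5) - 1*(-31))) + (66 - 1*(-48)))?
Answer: 666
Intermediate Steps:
443 + ((68 + (5*(-3 + 5) - 1*(-31))) + (66 - 1*(-48))) = 443 + ((68 + (5*2 + 31)) + (66 + 48)) = 443 + ((68 + (10 + 31)) + 114) = 443 + ((68 + 41) + 114) = 443 + (109 + 114) = 443 + 223 = 666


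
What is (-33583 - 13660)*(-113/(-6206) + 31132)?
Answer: -9127598224115/6206 ≈ -1.4708e+9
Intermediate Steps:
(-33583 - 13660)*(-113/(-6206) + 31132) = -47243*(-113*(-1/6206) + 31132) = -47243*(113/6206 + 31132) = -47243*193205305/6206 = -9127598224115/6206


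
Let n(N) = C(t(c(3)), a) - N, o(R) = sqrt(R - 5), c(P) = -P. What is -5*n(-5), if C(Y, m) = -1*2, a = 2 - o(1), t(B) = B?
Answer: -15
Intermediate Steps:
o(R) = sqrt(-5 + R)
a = 2 - 2*I (a = 2 - sqrt(-5 + 1) = 2 - sqrt(-4) = 2 - 2*I ≈ 2.0 - 2.0*I)
C(Y, m) = -2
n(N) = -2 - N
-5*n(-5) = -5*(-2 - 1*(-5)) = -5*(-2 + 5) = -5*3 = -15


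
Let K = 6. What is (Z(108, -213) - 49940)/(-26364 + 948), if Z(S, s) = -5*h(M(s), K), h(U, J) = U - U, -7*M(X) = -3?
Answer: 12485/6354 ≈ 1.9649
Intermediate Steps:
M(X) = 3/7 (M(X) = -⅐*(-3) = 3/7)
h(U, J) = 0
Z(S, s) = 0 (Z(S, s) = -5*0 = 0)
(Z(108, -213) - 49940)/(-26364 + 948) = (0 - 49940)/(-26364 + 948) = -49940/(-25416) = -49940*(-1/25416) = 12485/6354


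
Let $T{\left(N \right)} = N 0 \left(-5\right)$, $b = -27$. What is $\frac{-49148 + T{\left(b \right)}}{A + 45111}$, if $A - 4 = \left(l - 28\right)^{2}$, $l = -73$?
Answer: $- \frac{12287}{13829} \approx -0.8885$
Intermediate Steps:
$T{\left(N \right)} = 0$ ($T{\left(N \right)} = 0 \left(-5\right) = 0$)
$A = 10205$ ($A = 4 + \left(-73 - 28\right)^{2} = 4 + \left(-101\right)^{2} = 4 + 10201 = 10205$)
$\frac{-49148 + T{\left(b \right)}}{A + 45111} = \frac{-49148 + 0}{10205 + 45111} = - \frac{49148}{55316} = \left(-49148\right) \frac{1}{55316} = - \frac{12287}{13829}$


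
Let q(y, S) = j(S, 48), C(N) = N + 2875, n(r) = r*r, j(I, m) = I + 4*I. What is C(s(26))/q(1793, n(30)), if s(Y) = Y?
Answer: 967/1500 ≈ 0.64467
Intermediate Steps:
j(I, m) = 5*I
n(r) = r²
C(N) = 2875 + N
q(y, S) = 5*S
C(s(26))/q(1793, n(30)) = (2875 + 26)/((5*30²)) = 2901/((5*900)) = 2901/4500 = 2901*(1/4500) = 967/1500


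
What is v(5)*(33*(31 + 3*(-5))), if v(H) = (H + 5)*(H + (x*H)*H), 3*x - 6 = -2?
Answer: 202400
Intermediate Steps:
x = 4/3 (x = 2 + (⅓)*(-2) = 2 - ⅔ = 4/3 ≈ 1.3333)
v(H) = (5 + H)*(H + 4*H²/3) (v(H) = (H + 5)*(H + (4*H/3)*H) = (5 + H)*(H + 4*H²/3))
v(5)*(33*(31 + 3*(-5))) = ((⅓)*5*(15 + 4*5² + 23*5))*(33*(31 + 3*(-5))) = ((⅓)*5*(15 + 4*25 + 115))*(33*(31 - 15)) = ((⅓)*5*(15 + 100 + 115))*(33*16) = ((⅓)*5*230)*528 = (1150/3)*528 = 202400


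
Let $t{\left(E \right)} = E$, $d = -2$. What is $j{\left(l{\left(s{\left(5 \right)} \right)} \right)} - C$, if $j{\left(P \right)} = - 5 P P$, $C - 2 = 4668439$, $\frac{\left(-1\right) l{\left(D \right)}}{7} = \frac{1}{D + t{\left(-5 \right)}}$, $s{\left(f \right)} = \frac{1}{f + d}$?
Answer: $- \frac{18673809}{4} \approx -4.6684 \cdot 10^{6}$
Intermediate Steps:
$s{\left(f \right)} = \frac{1}{-2 + f}$ ($s{\left(f \right)} = \frac{1}{f - 2} = \frac{1}{-2 + f}$)
$l{\left(D \right)} = - \frac{7}{-5 + D}$ ($l{\left(D \right)} = - \frac{7}{D - 5} = - \frac{7}{-5 + D}$)
$C = 4668441$ ($C = 2 + 4668439 = 4668441$)
$j{\left(P \right)} = - 5 P^{2}$
$j{\left(l{\left(s{\left(5 \right)} \right)} \right)} - C = - 5 \left(- \frac{7}{-5 + \frac{1}{-2 + 5}}\right)^{2} - 4668441 = - 5 \left(- \frac{7}{-5 + \frac{1}{3}}\right)^{2} - 4668441 = - 5 \left(- \frac{7}{- \frac{14}{3}}\right)^{2} - 4668441 = - 5 \left(\left(-7\right) \left(- \frac{3}{14}\right)\right)^{2} - 4668441 = - 5 \left(\frac{3}{2}\right)^{2} - 4668441 = \left(-5\right) \frac{9}{4} - 4668441 = - \frac{45}{4} - 4668441 = - \frac{18673809}{4}$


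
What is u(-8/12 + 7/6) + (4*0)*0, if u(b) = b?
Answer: 1/2 ≈ 0.50000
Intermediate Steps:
u(-8/12 + 7/6) + (4*0)*0 = (-8/12 + 7/6) + (4*0)*0 = (-8*1/12 + 7*(1/6)) + 0*0 = (-2/3 + 7/6) + 0 = 1/2 + 0 = 1/2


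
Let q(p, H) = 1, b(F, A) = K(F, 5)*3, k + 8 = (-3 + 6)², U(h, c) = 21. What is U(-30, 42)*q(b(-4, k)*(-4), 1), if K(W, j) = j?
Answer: 21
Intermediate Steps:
k = 1 (k = -8 + (-3 + 6)² = -8 + 3² = -8 + 9 = 1)
b(F, A) = 15 (b(F, A) = 5*3 = 15)
U(-30, 42)*q(b(-4, k)*(-4), 1) = 21*1 = 21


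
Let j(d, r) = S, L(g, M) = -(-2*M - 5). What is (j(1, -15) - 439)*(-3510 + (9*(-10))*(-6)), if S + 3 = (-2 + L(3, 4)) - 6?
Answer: 1297890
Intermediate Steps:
L(g, M) = 5 + 2*M (L(g, M) = -(-5 - 2*M) = 5 + 2*M)
S = 2 (S = -3 + ((-2 + (5 + 2*4)) - 6) = -3 + ((-2 + (5 + 8)) - 6) = -3 + ((-2 + 13) - 6) = -3 + (11 - 6) = -3 + 5 = 2)
j(d, r) = 2
(j(1, -15) - 439)*(-3510 + (9*(-10))*(-6)) = (2 - 439)*(-3510 + (9*(-10))*(-6)) = -437*(-3510 - 90*(-6)) = -437*(-3510 + 540) = -437*(-2970) = 1297890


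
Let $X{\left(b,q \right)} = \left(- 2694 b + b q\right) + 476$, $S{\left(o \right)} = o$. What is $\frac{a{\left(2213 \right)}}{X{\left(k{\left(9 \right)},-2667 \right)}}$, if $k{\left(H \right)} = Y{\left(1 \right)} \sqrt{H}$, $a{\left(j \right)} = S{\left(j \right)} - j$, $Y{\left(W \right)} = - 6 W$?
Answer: $0$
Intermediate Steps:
$a{\left(j \right)} = 0$ ($a{\left(j \right)} = j - j = 0$)
$k{\left(H \right)} = - 6 \sqrt{H}$ ($k{\left(H \right)} = \left(-6\right) 1 \sqrt{H} = - 6 \sqrt{H}$)
$X{\left(b,q \right)} = 476 - 2694 b + b q$
$\frac{a{\left(2213 \right)}}{X{\left(k{\left(9 \right)},-2667 \right)}} = \frac{0}{476 - 2694 \left(- 6 \sqrt{9}\right) + - 6 \sqrt{9} \left(-2667\right)} = \frac{0}{476 - 2694 \left(\left(-6\right) 3\right) + \left(-6\right) 3 \left(-2667\right)} = \frac{0}{476 - -48492 - -48006} = \frac{0}{476 + 48492 + 48006} = \frac{0}{96974} = 0 \cdot \frac{1}{96974} = 0$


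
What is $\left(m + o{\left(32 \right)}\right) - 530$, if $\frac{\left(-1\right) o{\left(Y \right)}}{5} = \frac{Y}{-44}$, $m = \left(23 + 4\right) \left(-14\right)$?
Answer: $- \frac{9948}{11} \approx -904.36$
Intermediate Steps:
$m = -378$ ($m = 27 \left(-14\right) = -378$)
$o{\left(Y \right)} = \frac{5 Y}{44}$ ($o{\left(Y \right)} = - 5 \frac{Y}{-44} = - 5 Y \left(- \frac{1}{44}\right) = - 5 \left(- \frac{Y}{44}\right) = \frac{5 Y}{44}$)
$\left(m + o{\left(32 \right)}\right) - 530 = \left(-378 + \frac{5}{44} \cdot 32\right) - 530 = \left(-378 + \frac{40}{11}\right) - 530 = - \frac{4118}{11} - 530 = - \frac{9948}{11}$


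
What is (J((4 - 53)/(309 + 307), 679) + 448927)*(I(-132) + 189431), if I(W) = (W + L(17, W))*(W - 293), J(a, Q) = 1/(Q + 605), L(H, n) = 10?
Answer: 46359913828863/428 ≈ 1.0832e+11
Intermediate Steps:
J(a, Q) = 1/(605 + Q)
I(W) = (-293 + W)*(10 + W) (I(W) = (W + 10)*(W - 293) = (10 + W)*(-293 + W) = (-293 + W)*(10 + W))
(J((4 - 53)/(309 + 307), 679) + 448927)*(I(-132) + 189431) = (1/(605 + 679) + 448927)*((-2930 + (-132)² - 283*(-132)) + 189431) = (1/1284 + 448927)*((-2930 + 17424 + 37356) + 189431) = (1/1284 + 448927)*(51850 + 189431) = (576422269/1284)*241281 = 46359913828863/428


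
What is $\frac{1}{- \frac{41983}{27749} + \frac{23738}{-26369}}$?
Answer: $- \frac{731713381}{1765755489} \approx -0.41439$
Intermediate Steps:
$\frac{1}{- \frac{41983}{27749} + \frac{23738}{-26369}} = \frac{1}{\left(-41983\right) \frac{1}{27749} + 23738 \left(- \frac{1}{26369}\right)} = \frac{1}{- \frac{41983}{27749} - \frac{23738}{26369}} = \frac{1}{- \frac{1765755489}{731713381}} = - \frac{731713381}{1765755489}$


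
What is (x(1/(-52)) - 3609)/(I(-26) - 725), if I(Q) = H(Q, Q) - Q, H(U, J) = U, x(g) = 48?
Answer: 3561/725 ≈ 4.9117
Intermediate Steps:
I(Q) = 0 (I(Q) = Q - Q = 0)
(x(1/(-52)) - 3609)/(I(-26) - 725) = (48 - 3609)/(0 - 725) = -3561/(-725) = -3561*(-1/725) = 3561/725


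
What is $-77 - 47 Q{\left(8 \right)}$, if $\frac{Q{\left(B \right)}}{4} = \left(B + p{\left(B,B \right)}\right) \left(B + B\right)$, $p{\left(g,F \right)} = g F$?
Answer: $-216653$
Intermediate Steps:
$p{\left(g,F \right)} = F g$
$Q{\left(B \right)} = 8 B \left(B + B^{2}\right)$ ($Q{\left(B \right)} = 4 \left(B + B B\right) \left(B + B\right) = 4 \left(B + B^{2}\right) 2 B = 4 \cdot 2 B \left(B + B^{2}\right) = 8 B \left(B + B^{2}\right)$)
$-77 - 47 Q{\left(8 \right)} = -77 - 47 \cdot 8 \cdot 8^{2} \left(1 + 8\right) = -77 - 47 \cdot 8 \cdot 64 \cdot 9 = -77 - 216576 = -216653$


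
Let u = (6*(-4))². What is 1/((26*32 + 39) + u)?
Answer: 1/1447 ≈ 0.00069109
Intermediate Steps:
u = 576 (u = (-24)² = 576)
1/((26*32 + 39) + u) = 1/((26*32 + 39) + 576) = 1/((832 + 39) + 576) = 1/(871 + 576) = 1/1447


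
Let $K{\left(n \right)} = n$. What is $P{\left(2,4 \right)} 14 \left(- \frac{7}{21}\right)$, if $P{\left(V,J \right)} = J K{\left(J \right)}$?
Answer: $- \frac{224}{3} \approx -74.667$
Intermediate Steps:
$P{\left(V,J \right)} = J^{2}$ ($P{\left(V,J \right)} = J J = J^{2}$)
$P{\left(2,4 \right)} 14 \left(- \frac{7}{21}\right) = 4^{2} \cdot 14 \left(- \frac{7}{21}\right) = 16 \cdot 14 \left(\left(-7\right) \frac{1}{21}\right) = 224 \left(- \frac{1}{3}\right) = - \frac{224}{3}$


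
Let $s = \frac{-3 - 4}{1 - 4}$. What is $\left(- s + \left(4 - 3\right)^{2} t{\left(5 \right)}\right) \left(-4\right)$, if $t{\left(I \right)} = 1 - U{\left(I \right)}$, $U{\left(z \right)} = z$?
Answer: $\frac{76}{3} \approx 25.333$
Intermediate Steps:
$s = \frac{7}{3}$ ($s = - \frac{7}{-3} = \left(-7\right) \left(- \frac{1}{3}\right) = \frac{7}{3} \approx 2.3333$)
$t{\left(I \right)} = 1 - I$
$\left(- s + \left(4 - 3\right)^{2} t{\left(5 \right)}\right) \left(-4\right) = \left(\left(-1\right) \frac{7}{3} + \left(4 - 3\right)^{2} \left(1 - 5\right)\right) \left(-4\right) = \left(- \frac{7}{3} + 1^{2} \left(1 - 5\right)\right) \left(-4\right) = \left(- \frac{7}{3} + 1 \left(-4\right)\right) \left(-4\right) = \left(- \frac{7}{3} - 4\right) \left(-4\right) = \left(- \frac{19}{3}\right) \left(-4\right) = \frac{76}{3}$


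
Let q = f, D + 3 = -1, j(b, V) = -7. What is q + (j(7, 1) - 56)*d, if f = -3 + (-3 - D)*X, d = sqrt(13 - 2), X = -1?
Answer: -4 - 63*sqrt(11) ≈ -212.95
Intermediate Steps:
D = -4 (D = -3 - 1 = -4)
d = sqrt(11) ≈ 3.3166
f = -4 (f = -3 + (-3 - 1*(-4))*(-1) = -3 + (-3 + 4)*(-1) = -3 + 1*(-1) = -3 - 1 = -4)
q = -4
q + (j(7, 1) - 56)*d = -4 + (-7 - 56)*sqrt(11) = -4 - 63*sqrt(11)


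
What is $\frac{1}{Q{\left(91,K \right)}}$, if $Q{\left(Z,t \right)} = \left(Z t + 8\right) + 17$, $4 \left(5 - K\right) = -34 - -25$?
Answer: $\frac{4}{2739} \approx 0.0014604$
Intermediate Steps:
$K = \frac{29}{4}$ ($K = 5 - \frac{-34 - -25}{4} = 5 - \frac{-34 + 25}{4} = 5 - - \frac{9}{4} = 5 + \frac{9}{4} = \frac{29}{4} \approx 7.25$)
$Q{\left(Z,t \right)} = 25 + Z t$ ($Q{\left(Z,t \right)} = \left(8 + Z t\right) + 17 = 25 + Z t$)
$\frac{1}{Q{\left(91,K \right)}} = \frac{1}{25 + 91 \cdot \frac{29}{4}} = \frac{1}{25 + \frac{2639}{4}} = \frac{1}{\frac{2739}{4}} = \frac{4}{2739}$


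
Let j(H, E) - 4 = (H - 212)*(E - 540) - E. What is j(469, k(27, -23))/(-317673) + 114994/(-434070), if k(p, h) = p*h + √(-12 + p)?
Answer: 5150817871/7660684395 - 256*√15/317673 ≈ 0.66925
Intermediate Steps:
k(p, h) = √(-12 + p) + h*p (k(p, h) = h*p + √(-12 + p) = √(-12 + p) + h*p)
j(H, E) = 4 - E + (-540 + E)*(-212 + H) (j(H, E) = 4 + ((H - 212)*(E - 540) - E) = 4 + ((-212 + H)*(-540 + E) - E) = 4 + ((-540 + E)*(-212 + H) - E) = 4 + (-E + (-540 + E)*(-212 + H)) = 4 - E + (-540 + E)*(-212 + H))
j(469, k(27, -23))/(-317673) + 114994/(-434070) = (114484 - 540*469 - 213*(√(-12 + 27) - 23*27) + (√(-12 + 27) - 23*27)*469)/(-317673) + 114994/(-434070) = (114484 - 253260 - 213*(√15 - 621) + (√15 - 621)*469)*(-1/317673) + 114994*(-1/434070) = (114484 - 253260 - 213*(-621 + √15) + (-621 + √15)*469)*(-1/317673) - 57497/217035 = (114484 - 253260 + (132273 - 213*√15) + (-291249 + 469*√15))*(-1/317673) - 57497/217035 = (-297752 + 256*√15)*(-1/317673) - 57497/217035 = (297752/317673 - 256*√15/317673) - 57497/217035 = 5150817871/7660684395 - 256*√15/317673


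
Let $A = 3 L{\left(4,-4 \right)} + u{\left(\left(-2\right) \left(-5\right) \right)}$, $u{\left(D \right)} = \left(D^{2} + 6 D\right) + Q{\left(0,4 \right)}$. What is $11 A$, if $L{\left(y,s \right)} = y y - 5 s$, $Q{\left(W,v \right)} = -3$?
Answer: $2915$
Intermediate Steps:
$L{\left(y,s \right)} = y^{2} - 5 s$
$u{\left(D \right)} = -3 + D^{2} + 6 D$ ($u{\left(D \right)} = \left(D^{2} + 6 D\right) - 3 = -3 + D^{2} + 6 D$)
$A = 265$ ($A = 3 \left(4^{2} - -20\right) + \left(-3 + \left(\left(-2\right) \left(-5\right)\right)^{2} + 6 \left(\left(-2\right) \left(-5\right)\right)\right) = 3 \left(16 + 20\right) + \left(-3 + 10^{2} + 6 \cdot 10\right) = 3 \cdot 36 + \left(-3 + 100 + 60\right) = 108 + 157 = 265$)
$11 A = 11 \cdot 265 = 2915$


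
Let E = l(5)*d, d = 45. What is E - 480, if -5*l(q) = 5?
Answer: -525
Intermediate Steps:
l(q) = -1 (l(q) = -1/5*5 = -1)
E = -45 (E = -1*45 = -45)
E - 480 = -45 - 480 = -525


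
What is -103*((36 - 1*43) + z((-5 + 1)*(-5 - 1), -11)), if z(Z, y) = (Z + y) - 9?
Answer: 309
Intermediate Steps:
z(Z, y) = -9 + Z + y
-103*((36 - 1*43) + z((-5 + 1)*(-5 - 1), -11)) = -103*((36 - 1*43) + (-9 + (-5 + 1)*(-5 - 1) - 11)) = -103*((36 - 43) + (-9 - 4*(-6) - 11)) = -103*(-7 + (-9 + 24 - 11)) = -103*(-7 + 4) = -103*(-3) = 309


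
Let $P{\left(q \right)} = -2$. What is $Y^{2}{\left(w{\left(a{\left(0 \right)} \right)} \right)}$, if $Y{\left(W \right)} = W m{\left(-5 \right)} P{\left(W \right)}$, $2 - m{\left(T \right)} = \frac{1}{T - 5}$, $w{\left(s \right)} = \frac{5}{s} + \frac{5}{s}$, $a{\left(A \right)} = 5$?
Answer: $\frac{1764}{25} \approx 70.56$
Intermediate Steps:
$w{\left(s \right)} = \frac{10}{s}$
$m{\left(T \right)} = 2 - \frac{1}{-5 + T}$ ($m{\left(T \right)} = 2 - \frac{1}{T - 5} = 2 - \frac{1}{-5 + T}$)
$Y{\left(W \right)} = - \frac{21 W}{5}$ ($Y{\left(W \right)} = W \frac{-11 + 2 \left(-5\right)}{-5 - 5} \left(-2\right) = W \frac{-11 - 10}{-10} \left(-2\right) = W \left(\left(- \frac{1}{10}\right) \left(-21\right)\right) \left(-2\right) = W \frac{21}{10} \left(-2\right) = \frac{21 W}{10} \left(-2\right) = - \frac{21 W}{5}$)
$Y^{2}{\left(w{\left(a{\left(0 \right)} \right)} \right)} = \left(- \frac{21 \cdot \frac{10}{5}}{5}\right)^{2} = \left(- \frac{21 \cdot 10 \cdot \frac{1}{5}}{5}\right)^{2} = \left(\left(- \frac{21}{5}\right) 2\right)^{2} = \left(- \frac{42}{5}\right)^{2} = \frac{1764}{25}$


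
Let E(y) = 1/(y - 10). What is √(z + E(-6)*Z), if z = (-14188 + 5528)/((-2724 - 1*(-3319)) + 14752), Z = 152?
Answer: 11*I*√78361782/30694 ≈ 3.1724*I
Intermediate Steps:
E(y) = 1/(-10 + y)
z = -8660/15347 (z = -8660/((-2724 + 3319) + 14752) = -8660/(595 + 14752) = -8660/15347 ≈ -0.56428)
√(z + E(-6)*Z) = √(-8660/15347 + 152/(-10 - 6)) = √(-8660/15347 + 152/(-16)) = √(-8660/15347 - 1/16*152) = √(-8660/15347 - 19/2) = √(-308913/30694) = 11*I*√78361782/30694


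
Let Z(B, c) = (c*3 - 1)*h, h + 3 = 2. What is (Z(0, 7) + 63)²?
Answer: 1849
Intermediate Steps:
h = -1 (h = -3 + 2 = -1)
Z(B, c) = 1 - 3*c (Z(B, c) = (c*3 - 1)*(-1) = (3*c - 1)*(-1) = (-1 + 3*c)*(-1) = 1 - 3*c)
(Z(0, 7) + 63)² = ((1 - 3*7) + 63)² = ((1 - 21) + 63)² = (-20 + 63)² = 43² = 1849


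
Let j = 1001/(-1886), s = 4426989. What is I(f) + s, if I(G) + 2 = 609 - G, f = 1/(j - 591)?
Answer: 4939545644578/1115627 ≈ 4.4276e+6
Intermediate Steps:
j = -1001/1886 (j = 1001*(-1/1886) = -1001/1886 ≈ -0.53075)
f = -1886/1115627 (f = 1/(-1001/1886 - 591) = 1/(-1115627/1886) = -1886/1115627 ≈ -0.0016905)
I(G) = 607 - G (I(G) = -2 + (609 - G) = 607 - G)
I(f) + s = (607 - 1*(-1886/1115627)) + 4426989 = (607 + 1886/1115627) + 4426989 = 677187475/1115627 + 4426989 = 4939545644578/1115627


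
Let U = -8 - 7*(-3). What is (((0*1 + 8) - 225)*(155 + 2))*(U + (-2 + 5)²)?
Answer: -749518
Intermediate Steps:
U = 13 (U = -8 + 21 = 13)
(((0*1 + 8) - 225)*(155 + 2))*(U + (-2 + 5)²) = (((0*1 + 8) - 225)*(155 + 2))*(13 + (-2 + 5)²) = (((0 + 8) - 225)*157)*(13 + 3²) = ((8 - 225)*157)*(13 + 9) = -217*157*22 = -34069*22 = -749518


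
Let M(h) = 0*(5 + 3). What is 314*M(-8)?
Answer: 0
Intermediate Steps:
M(h) = 0 (M(h) = 0*8 = 0)
314*M(-8) = 314*0 = 0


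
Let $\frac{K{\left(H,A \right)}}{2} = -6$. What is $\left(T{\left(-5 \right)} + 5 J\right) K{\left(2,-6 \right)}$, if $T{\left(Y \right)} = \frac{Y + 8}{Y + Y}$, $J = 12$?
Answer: $- \frac{3582}{5} \approx -716.4$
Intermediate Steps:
$K{\left(H,A \right)} = -12$ ($K{\left(H,A \right)} = 2 \left(-6\right) = -12$)
$T{\left(Y \right)} = \frac{8 + Y}{2 Y}$
$\left(T{\left(-5 \right)} + 5 J\right) K{\left(2,-6 \right)} = \left(\frac{8 - 5}{2 \left(-5\right)} + 5 \cdot 12\right) \left(-12\right) = \left(\frac{1}{2} \left(- \frac{1}{5}\right) 3 + 60\right) \left(-12\right) = \left(- \frac{3}{10} + 60\right) \left(-12\right) = \frac{597}{10} \left(-12\right) = - \frac{3582}{5}$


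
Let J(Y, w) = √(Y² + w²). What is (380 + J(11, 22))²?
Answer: 145005 + 8360*√5 ≈ 1.6370e+5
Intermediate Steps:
(380 + J(11, 22))² = (380 + √(11² + 22²))² = (380 + √(121 + 484))² = (380 + √605)² = (380 + 11*√5)²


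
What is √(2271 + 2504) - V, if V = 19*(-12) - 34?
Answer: 262 + 5*√191 ≈ 331.10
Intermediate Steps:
V = -262 (V = -228 - 34 = -262)
√(2271 + 2504) - V = √(2271 + 2504) - 1*(-262) = √4775 + 262 = 5*√191 + 262 = 262 + 5*√191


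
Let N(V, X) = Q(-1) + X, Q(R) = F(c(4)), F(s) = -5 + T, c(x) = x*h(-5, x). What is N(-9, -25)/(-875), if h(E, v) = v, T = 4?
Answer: 26/875 ≈ 0.029714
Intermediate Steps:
c(x) = x² (c(x) = x*x = x²)
F(s) = -1 (F(s) = -5 + 4 = -1)
Q(R) = -1
N(V, X) = -1 + X
N(-9, -25)/(-875) = (-1 - 25)/(-875) = -26*(-1/875) = 26/875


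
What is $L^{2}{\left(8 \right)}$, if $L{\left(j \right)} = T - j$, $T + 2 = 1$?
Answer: $81$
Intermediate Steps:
$T = -1$ ($T = -2 + 1 = -1$)
$L{\left(j \right)} = -1 - j$
$L^{2}{\left(8 \right)} = \left(-1 - 8\right)^{2} = \left(-9\right)^{2} = 81$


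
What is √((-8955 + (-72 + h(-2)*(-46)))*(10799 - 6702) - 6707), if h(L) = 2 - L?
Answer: I*√37744174 ≈ 6143.6*I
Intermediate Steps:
√((-8955 + (-72 + h(-2)*(-46)))*(10799 - 6702) - 6707) = √((-8955 + (-72 + (2 - 1*(-2))*(-46)))*(10799 - 6702) - 6707) = √((-8955 + (-72 + (2 + 2)*(-46)))*4097 - 6707) = √((-8955 + (-72 + 4*(-46)))*4097 - 6707) = √((-8955 + (-72 - 184))*4097 - 6707) = √((-8955 - 256)*4097 - 6707) = √(-9211*4097 - 6707) = √(-37737467 - 6707) = √(-37744174) = I*√37744174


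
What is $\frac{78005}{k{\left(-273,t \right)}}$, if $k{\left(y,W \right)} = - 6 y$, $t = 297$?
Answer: $\frac{78005}{1638} \approx 47.622$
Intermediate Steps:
$\frac{78005}{k{\left(-273,t \right)}} = \frac{78005}{\left(-6\right) \left(-273\right)} = \frac{78005}{1638}$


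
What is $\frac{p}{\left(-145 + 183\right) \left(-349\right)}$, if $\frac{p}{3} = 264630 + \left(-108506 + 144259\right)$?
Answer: $- \frac{901149}{13262} \approx -67.95$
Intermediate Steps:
$p = 901149$ ($p = 3 \left(264630 + \left(-108506 + 144259\right)\right) = 3 \left(264630 + 35753\right) = 3 \cdot 300383 = 901149$)
$\frac{p}{\left(-145 + 183\right) \left(-349\right)} = \frac{901149}{\left(-145 + 183\right) \left(-349\right)} = \frac{901149}{38 \left(-349\right)} = \frac{901149}{-13262} = 901149 \left(- \frac{1}{13262}\right) = - \frac{901149}{13262}$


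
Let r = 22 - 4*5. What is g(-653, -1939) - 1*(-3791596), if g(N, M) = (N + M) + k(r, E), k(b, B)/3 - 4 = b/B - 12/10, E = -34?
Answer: 322066039/85 ≈ 3.7890e+6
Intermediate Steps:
r = 2 (r = 22 - 1*20 = 22 - 20 = 2)
k(b, B) = 42/5 + 3*b/B (k(b, B) = 12 + 3*(b/B - 12/10) = 12 + 3*(b/B - 12*1/10) = 12 + 3*(b/B - 6/5) = 12 + 3*(-6/5 + b/B) = 12 + (-18/5 + 3*b/B) = 42/5 + 3*b/B)
g(N, M) = 699/85 + M + N (g(N, M) = (N + M) + (42/5 + 3*2/(-34)) = (M + N) + (42/5 + 3*2*(-1/34)) = (M + N) + (42/5 - 3/17) = (M + N) + 699/85 = 699/85 + M + N)
g(-653, -1939) - 1*(-3791596) = (699/85 - 1939 - 653) - 1*(-3791596) = -219621/85 + 3791596 = 322066039/85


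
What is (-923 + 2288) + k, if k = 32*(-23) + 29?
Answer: 658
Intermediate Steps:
k = -707 (k = -736 + 29 = -707)
(-923 + 2288) + k = (-923 + 2288) - 707 = 1365 - 707 = 658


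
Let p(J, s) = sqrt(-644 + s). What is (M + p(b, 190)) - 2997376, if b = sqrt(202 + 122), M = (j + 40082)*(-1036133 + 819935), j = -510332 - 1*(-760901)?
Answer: -62841162274 + I*sqrt(454) ≈ -6.2841e+10 + 21.307*I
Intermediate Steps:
j = 250569 (j = -510332 + 760901 = 250569)
M = -62838164898 (M = (250569 + 40082)*(-1036133 + 819935) = 290651*(-216198) = -62838164898)
b = 18 (b = sqrt(324) = 18)
(M + p(b, 190)) - 2997376 = (-62838164898 + sqrt(-644 + 190)) - 2997376 = (-62838164898 + sqrt(-454)) - 2997376 = (-62838164898 + I*sqrt(454)) - 2997376 = -62841162274 + I*sqrt(454)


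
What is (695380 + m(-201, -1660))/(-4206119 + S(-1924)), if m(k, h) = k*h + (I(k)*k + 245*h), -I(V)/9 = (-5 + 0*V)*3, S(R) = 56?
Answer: -595205/4206063 ≈ -0.14151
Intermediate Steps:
I(V) = 135 (I(V) = -9*(-5 + 0*V)*3 = -9*(-5 + 0)*3 = -(-45)*3 = -9*(-15) = 135)
m(k, h) = 135*k + 245*h + h*k (m(k, h) = k*h + (135*k + 245*h) = h*k + (135*k + 245*h) = 135*k + 245*h + h*k)
(695380 + m(-201, -1660))/(-4206119 + S(-1924)) = (695380 + (135*(-201) + 245*(-1660) - 1660*(-201)))/(-4206119 + 56) = (695380 + (-27135 - 406700 + 333660))/(-4206063) = (695380 - 100175)*(-1/4206063) = 595205*(-1/4206063) = -595205/4206063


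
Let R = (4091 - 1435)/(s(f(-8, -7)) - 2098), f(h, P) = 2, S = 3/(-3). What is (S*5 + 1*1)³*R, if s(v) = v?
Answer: 10624/131 ≈ 81.099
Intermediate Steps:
S = -1 (S = 3*(-⅓) = -1)
R = -166/131 (R = (4091 - 1435)/(2 - 2098) = 2656/(-2096) = 2656*(-1/2096) = -166/131 ≈ -1.2672)
(S*5 + 1*1)³*R = (-1*5 + 1*1)³*(-166/131) = (-5 + 1)³*(-166/131) = (-4)³*(-166/131) = -64*(-166/131) = 10624/131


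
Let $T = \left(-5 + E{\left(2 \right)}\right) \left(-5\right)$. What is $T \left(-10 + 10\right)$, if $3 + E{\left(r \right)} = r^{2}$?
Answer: $0$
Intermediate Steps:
$E{\left(r \right)} = -3 + r^{2}$
$T = 20$ ($T = \left(-5 - \left(3 - 2^{2}\right)\right) \left(-5\right) = \left(-5 + \left(-3 + 4\right)\right) \left(-5\right) = \left(-5 + 1\right) \left(-5\right) = \left(-4\right) \left(-5\right) = 20$)
$T \left(-10 + 10\right) = 20 \left(-10 + 10\right) = 20 \cdot 0 = 0$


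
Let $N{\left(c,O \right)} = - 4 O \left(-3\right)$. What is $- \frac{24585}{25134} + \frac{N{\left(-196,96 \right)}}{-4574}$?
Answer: $- \frac{23567693}{19160486} \approx -1.23$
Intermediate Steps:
$N{\left(c,O \right)} = 12 O$
$- \frac{24585}{25134} + \frac{N{\left(-196,96 \right)}}{-4574} = - \frac{24585}{25134} + \frac{12 \cdot 96}{-4574} = \left(-24585\right) \frac{1}{25134} + 1152 \left(- \frac{1}{4574}\right) = - \frac{8195}{8378} - \frac{576}{2287} = - \frac{23567693}{19160486}$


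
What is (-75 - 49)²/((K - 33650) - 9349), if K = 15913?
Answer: -7688/13543 ≈ -0.56767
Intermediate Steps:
(-75 - 49)²/((K - 33650) - 9349) = (-75 - 49)²/((15913 - 33650) - 9349) = (-124)²/(-17737 - 9349) = 15376/(-27086) = 15376*(-1/27086) = -7688/13543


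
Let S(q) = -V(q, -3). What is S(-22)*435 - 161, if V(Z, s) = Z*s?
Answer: -28871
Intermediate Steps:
S(q) = 3*q (S(q) = -q*(-3) = -(-3)*q = 3*q)
S(-22)*435 - 161 = (3*(-22))*435 - 161 = -66*435 - 161 = -28710 - 161 = -28871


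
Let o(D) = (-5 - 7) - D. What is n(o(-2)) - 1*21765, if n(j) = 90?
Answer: -21675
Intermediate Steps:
o(D) = -12 - D
n(o(-2)) - 1*21765 = 90 - 1*21765 = 90 - 21765 = -21675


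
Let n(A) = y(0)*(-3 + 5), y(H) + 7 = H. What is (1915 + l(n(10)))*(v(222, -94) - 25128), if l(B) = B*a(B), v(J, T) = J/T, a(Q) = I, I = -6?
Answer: -2361072873/47 ≈ -5.0236e+7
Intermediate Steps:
y(H) = -7 + H
n(A) = -14 (n(A) = (-7 + 0)*(-3 + 5) = -7*2 = -14)
a(Q) = -6
l(B) = -6*B (l(B) = B*(-6) = -6*B)
(1915 + l(n(10)))*(v(222, -94) - 25128) = (1915 - 6*(-14))*(222/(-94) - 25128) = (1915 + 84)*(222*(-1/94) - 25128) = 1999*(-111/47 - 25128) = 1999*(-1181127/47) = -2361072873/47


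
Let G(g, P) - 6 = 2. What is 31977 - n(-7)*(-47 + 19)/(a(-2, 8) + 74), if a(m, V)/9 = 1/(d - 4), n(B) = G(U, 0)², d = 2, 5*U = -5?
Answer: 4448387/139 ≈ 32003.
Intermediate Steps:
U = -1 (U = (⅕)*(-5) = -1)
G(g, P) = 8 (G(g, P) = 6 + 2 = 8)
n(B) = 64 (n(B) = 8² = 64)
a(m, V) = -9/2 (a(m, V) = 9/(2 - 4) = 9/(-2) = 9*(-½) = -9/2)
31977 - n(-7)*(-47 + 19)/(a(-2, 8) + 74) = 31977 - 64*(-47 + 19)/(-9/2 + 74) = 31977 - 64*(-28/139/2) = 31977 - 64*(-28*2/139) = 31977 - 64*(-56)/139 = 31977 - 1*(-3584/139) = 31977 + 3584/139 = 4448387/139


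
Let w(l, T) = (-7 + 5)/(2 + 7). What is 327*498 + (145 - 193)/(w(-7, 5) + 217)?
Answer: 317712114/1951 ≈ 1.6285e+5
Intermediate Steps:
w(l, T) = -2/9
327*498 + (145 - 193)/(w(-7, 5) + 217) = 327*498 + (145 - 193)/(-2/9 + 217) = 162846 - 48/1951/9 = 162846 - 48*9/1951 = 162846 - 432/1951 = 317712114/1951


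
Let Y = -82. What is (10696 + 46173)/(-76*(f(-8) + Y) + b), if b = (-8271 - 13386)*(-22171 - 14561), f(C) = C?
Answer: 56869/795511764 ≈ 7.1487e-5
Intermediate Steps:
b = 795504924 (b = -21657*(-36732) = 795504924)
(10696 + 46173)/(-76*(f(-8) + Y) + b) = (10696 + 46173)/(-76*(-8 - 82) + 795504924) = 56869/(-76*(-90) + 795504924) = 56869/(6840 + 795504924) = 56869/795511764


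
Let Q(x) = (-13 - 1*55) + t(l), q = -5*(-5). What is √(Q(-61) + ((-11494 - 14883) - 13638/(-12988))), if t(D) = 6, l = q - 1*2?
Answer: I*√1114942177218/6494 ≈ 162.6*I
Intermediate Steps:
q = 25
l = 23 (l = 25 - 1*2 = 25 - 2 = 23)
Q(x) = -62 (Q(x) = (-13 - 1*55) + 6 = (-13 - 55) + 6 = -68 + 6 = -62)
√(Q(-61) + ((-11494 - 14883) - 13638/(-12988))) = √(-62 + ((-11494 - 14883) - 13638/(-12988))) = √(-62 + (-26377 - 13638*(-1/12988))) = √(-62 + (-26377 + 6819/6494)) = √(-62 - 171285419/6494) = √(-171688047/6494) = I*√1114942177218/6494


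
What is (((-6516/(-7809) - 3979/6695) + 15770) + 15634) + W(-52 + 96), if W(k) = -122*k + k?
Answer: 454502561003/17427085 ≈ 26080.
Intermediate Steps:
W(k) = -121*k
(((-6516/(-7809) - 3979/6695) + 15770) + 15634) + W(-52 + 96) = (((-6516/(-7809) - 3979/6695) + 15770) + 15634) - 121*(-52 + 96) = (((-6516*(-1/7809) - 3979*1/6695) + 15770) + 15634) - 121*44 = (((2172/2603 - 3979/6695) + 15770) + 15634) - 5324 = ((4184203/17427085 + 15770) + 15634) - 5324 = (274829314653/17427085 + 15634) - 5324 = 547284361543/17427085 - 5324 = 454502561003/17427085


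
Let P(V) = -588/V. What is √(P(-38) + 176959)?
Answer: 17*√221065/19 ≈ 420.68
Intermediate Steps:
√(P(-38) + 176959) = √(-588/(-38) + 176959) = √(-588*(-1/38) + 176959) = √(294/19 + 176959) = √(3362515/19) = 17*√221065/19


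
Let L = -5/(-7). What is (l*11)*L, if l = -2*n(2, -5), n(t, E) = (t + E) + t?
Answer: 110/7 ≈ 15.714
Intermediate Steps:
L = 5/7 (L = -5*(-1/7) = 5/7 ≈ 0.71429)
n(t, E) = E + 2*t (n(t, E) = (E + t) + t = E + 2*t)
l = 2 (l = -2*(-5 + 2*2) = -2*(-5 + 4) = -2*(-1) = 2)
(l*11)*L = (2*11)*(5/7) = 22*(5/7) = 110/7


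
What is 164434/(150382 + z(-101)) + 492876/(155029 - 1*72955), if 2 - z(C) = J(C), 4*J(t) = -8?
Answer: 7301450521/1028565047 ≈ 7.0987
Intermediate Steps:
J(t) = -2 (J(t) = (¼)*(-8) = -2)
z(C) = 4 (z(C) = 2 - 1*(-2) = 2 + 2 = 4)
164434/(150382 + z(-101)) + 492876/(155029 - 1*72955) = 164434/(150382 + 4) + 492876/(155029 - 1*72955) = 164434/150386 + 492876/(155029 - 72955) = 164434*(1/150386) + 492876/82074 = 82217/75193 + 492876*(1/82074) = 82217/75193 + 82146/13679 = 7301450521/1028565047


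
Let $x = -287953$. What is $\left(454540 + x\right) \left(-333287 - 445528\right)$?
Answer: $-129740454405$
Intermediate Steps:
$\left(454540 + x\right) \left(-333287 - 445528\right) = \left(454540 - 287953\right) \left(-333287 - 445528\right) = 166587 \left(-778815\right) = -129740454405$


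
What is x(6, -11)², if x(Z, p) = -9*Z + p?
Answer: 4225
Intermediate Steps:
x(Z, p) = p - 9*Z
x(6, -11)² = (-11 - 9*6)² = (-11 - 54)² = (-65)² = 4225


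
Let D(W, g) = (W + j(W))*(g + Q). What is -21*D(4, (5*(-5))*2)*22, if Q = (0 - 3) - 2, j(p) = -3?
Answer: 25410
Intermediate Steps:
Q = -5 (Q = -3 - 2 = -5)
D(W, g) = (-5 + g)*(-3 + W) (D(W, g) = (W - 3)*(g - 5) = (-3 + W)*(-5 + g) = (-5 + g)*(-3 + W))
-21*D(4, (5*(-5))*2)*22 = -21*(15 - 5*4 - 3*5*(-5)*2 + 4*((5*(-5))*2))*22 = -21*(15 - 20 - (-75)*2 + 4*(-25*2))*22 = -21*(15 - 20 - 3*(-50) + 4*(-50))*22 = -21*(15 - 20 + 150 - 200)*22 = -21*(-55)*22 = 1155*22 = 25410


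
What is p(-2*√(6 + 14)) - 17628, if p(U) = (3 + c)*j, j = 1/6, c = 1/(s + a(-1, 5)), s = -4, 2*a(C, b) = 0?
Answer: -423061/24 ≈ -17628.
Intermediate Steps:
a(C, b) = 0 (a(C, b) = (½)*0 = 0)
c = -¼ (c = 1/(-4 + 0) = 1/(-4) = -¼ ≈ -0.25000)
j = ⅙ ≈ 0.16667
p(U) = 11/24 (p(U) = (3 - ¼)*(⅙) = (11/4)*(⅙) = 11/24)
p(-2*√(6 + 14)) - 17628 = 11/24 - 17628 = -423061/24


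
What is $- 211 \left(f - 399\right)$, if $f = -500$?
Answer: $189689$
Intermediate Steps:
$- 211 \left(f - 399\right) = - 211 \left(-500 - 399\right) = \left(-211\right) \left(-899\right) = 189689$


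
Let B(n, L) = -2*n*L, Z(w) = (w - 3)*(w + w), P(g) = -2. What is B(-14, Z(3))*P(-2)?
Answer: 0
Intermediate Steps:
Z(w) = 2*w*(-3 + w) (Z(w) = (-3 + w)*(2*w) = 2*w*(-3 + w))
B(n, L) = -2*L*n
B(-14, Z(3))*P(-2) = -2*2*3*(-3 + 3)*(-14)*(-2) = -2*2*3*0*(-14)*(-2) = -2*0*(-14)*(-2) = 0*(-2) = 0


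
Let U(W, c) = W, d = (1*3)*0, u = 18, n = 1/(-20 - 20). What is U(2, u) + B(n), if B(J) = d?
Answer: 2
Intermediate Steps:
n = -1/40 (n = 1/(-40) = -1/40 ≈ -0.025000)
d = 0 (d = 3*0 = 0)
B(J) = 0
U(2, u) + B(n) = 2 + 0 = 2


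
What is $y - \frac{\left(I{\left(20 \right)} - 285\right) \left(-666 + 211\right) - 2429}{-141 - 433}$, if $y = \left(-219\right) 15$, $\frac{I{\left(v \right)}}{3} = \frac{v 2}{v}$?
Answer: $- \frac{125791}{41} \approx -3068.1$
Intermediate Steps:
$I{\left(v \right)} = 6$ ($I{\left(v \right)} = 3 \frac{v 2}{v} = 3 \frac{2 v}{v} = 3 \cdot 2 = 6$)
$y = -3285$
$y - \frac{\left(I{\left(20 \right)} - 285\right) \left(-666 + 211\right) - 2429}{-141 - 433} = -3285 - \frac{\left(6 - 285\right) \left(-666 + 211\right) - 2429}{-141 - 433} = -3285 - \frac{\left(-279\right) \left(-455\right) - 2429}{-574} = -3285 - \left(126945 - 2429\right) \left(- \frac{1}{574}\right) = -3285 - 124516 \left(- \frac{1}{574}\right) = -3285 - - \frac{8894}{41} = -3285 + \frac{8894}{41} = - \frac{125791}{41}$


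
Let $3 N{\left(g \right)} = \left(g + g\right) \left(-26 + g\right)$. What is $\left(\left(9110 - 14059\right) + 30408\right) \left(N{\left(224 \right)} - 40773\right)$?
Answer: $-285268095$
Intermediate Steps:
$N{\left(g \right)} = \frac{2 g \left(-26 + g\right)}{3}$ ($N{\left(g \right)} = \frac{\left(g + g\right) \left(-26 + g\right)}{3} = \frac{2 g \left(-26 + g\right)}{3}$)
$\left(\left(9110 - 14059\right) + 30408\right) \left(N{\left(224 \right)} - 40773\right) = \left(\left(9110 - 14059\right) + 30408\right) \left(\frac{2}{3} \cdot 224 \left(-26 + 224\right) - 40773\right) = \left(\left(9110 - 14059\right) + 30408\right) \left(\frac{2}{3} \cdot 224 \cdot 198 - 40773\right) = \left(-4949 + 30408\right) \left(29568 - 40773\right) = 25459 \left(-11205\right) = -285268095$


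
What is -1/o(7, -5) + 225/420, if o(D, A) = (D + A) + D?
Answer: 107/252 ≈ 0.42460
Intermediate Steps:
o(D, A) = A + 2*D (o(D, A) = (A + D) + D = A + 2*D)
-1/o(7, -5) + 225/420 = -1/(-5 + 2*7) + 225/420 = -1/(-5 + 14) + 225*(1/420) = -1/9 + 15/28 = -1*⅑ + 15/28 = -⅑ + 15/28 = 107/252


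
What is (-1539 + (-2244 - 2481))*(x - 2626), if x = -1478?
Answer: 25707456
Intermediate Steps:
(-1539 + (-2244 - 2481))*(x - 2626) = (-1539 + (-2244 - 2481))*(-1478 - 2626) = (-1539 - 4725)*(-4104) = -6264*(-4104) = 25707456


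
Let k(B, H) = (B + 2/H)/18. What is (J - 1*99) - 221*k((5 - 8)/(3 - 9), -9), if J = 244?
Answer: 45875/324 ≈ 141.59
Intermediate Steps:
k(B, H) = 1/(9*H) + B/18 (k(B, H) = (B + 2/H)*(1/18) = 1/(9*H) + B/18)
(J - 1*99) - 221*k((5 - 8)/(3 - 9), -9) = (244 - 1*99) - 221*(2 + ((5 - 8)/(3 - 9))*(-9))/(18*(-9)) = (244 - 99) - 221*(-1)*(2 - 3/(-6)*(-9))/(18*9) = 145 - 221*(-1)*(2 - 3*(-1/6)*(-9))/(18*9) = 145 - 221*(-1)*(2 + (1/2)*(-9))/(18*9) = 145 - 221*(-1)*(2 - 9/2)/(18*9) = 145 - 221*(-1)*(-5)/(18*9*2) = 145 - 221*5/324 = 145 - 1105/324 = 45875/324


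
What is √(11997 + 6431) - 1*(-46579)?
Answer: 46579 + 2*√4607 ≈ 46715.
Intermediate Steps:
√(11997 + 6431) - 1*(-46579) = √18428 + 46579 = 2*√4607 + 46579 = 46579 + 2*√4607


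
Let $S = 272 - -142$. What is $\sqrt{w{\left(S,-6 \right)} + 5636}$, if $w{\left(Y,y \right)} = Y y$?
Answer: $4 \sqrt{197} \approx 56.143$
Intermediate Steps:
$S = 414$ ($S = 272 + 142 = 414$)
$\sqrt{w{\left(S,-6 \right)} + 5636} = \sqrt{414 \left(-6\right) + 5636} = \sqrt{-2484 + 5636} = \sqrt{3152} = 4 \sqrt{197}$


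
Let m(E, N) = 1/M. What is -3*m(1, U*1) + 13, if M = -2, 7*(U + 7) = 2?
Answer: 29/2 ≈ 14.500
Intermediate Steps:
U = -47/7 (U = -7 + (1/7)*2 = -7 + 2/7 = -47/7 ≈ -6.7143)
m(E, N) = -1/2 (m(E, N) = 1/(-2) = -1/2)
-3*m(1, U*1) + 13 = -3*(-1/2) + 13 = 3/2 + 13 = 29/2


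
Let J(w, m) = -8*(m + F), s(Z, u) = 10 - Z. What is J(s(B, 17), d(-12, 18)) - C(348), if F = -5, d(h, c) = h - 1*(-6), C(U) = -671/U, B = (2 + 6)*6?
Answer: 31295/348 ≈ 89.928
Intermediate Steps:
B = 48 (B = 8*6 = 48)
d(h, c) = 6 + h (d(h, c) = h + 6 = 6 + h)
J(w, m) = 40 - 8*m (J(w, m) = -8*(m - 5) = -8*(-5 + m) = 40 - 8*m)
J(s(B, 17), d(-12, 18)) - C(348) = (40 - 8*(6 - 12)) - (-671)/348 = (40 - 8*(-6)) - (-671)/348 = (40 + 48) - 1*(-671/348) = 88 + 671/348 = 31295/348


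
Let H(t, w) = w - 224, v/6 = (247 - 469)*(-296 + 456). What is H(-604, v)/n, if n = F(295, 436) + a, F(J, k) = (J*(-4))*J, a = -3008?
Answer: 53336/87777 ≈ 0.60763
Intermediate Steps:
v = -213120 (v = 6*((247 - 469)*(-296 + 456)) = 6*(-222*160) = 6*(-35520) = -213120)
F(J, k) = -4*J² (F(J, k) = (-4*J)*J = -4*J²)
H(t, w) = -224 + w
n = -351108 (n = -4*295² - 3008 = -4*87025 - 3008 = -348100 - 3008 = -351108)
H(-604, v)/n = (-224 - 213120)/(-351108) = -213344*(-1/351108) = 53336/87777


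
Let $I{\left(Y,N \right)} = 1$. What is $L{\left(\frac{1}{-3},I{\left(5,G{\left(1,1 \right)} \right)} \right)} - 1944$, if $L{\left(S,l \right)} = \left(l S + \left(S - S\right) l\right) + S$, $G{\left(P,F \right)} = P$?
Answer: $- \frac{5834}{3} \approx -1944.7$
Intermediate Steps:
$L{\left(S,l \right)} = S + S l$ ($L{\left(S,l \right)} = \left(S l + 0 l\right) + S = \left(S l + 0\right) + S = S l + S = S + S l$)
$L{\left(\frac{1}{-3},I{\left(5,G{\left(1,1 \right)} \right)} \right)} - 1944 = \frac{1 + 1}{-3} - 1944 = \left(- \frac{1}{3}\right) 2 - 1944 = - \frac{2}{3} - 1944 = - \frac{5834}{3}$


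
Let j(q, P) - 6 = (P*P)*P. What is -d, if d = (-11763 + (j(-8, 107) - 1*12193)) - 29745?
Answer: -1171348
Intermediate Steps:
j(q, P) = 6 + P³ (j(q, P) = 6 + (P*P)*P = 6 + P²*P = 6 + P³)
d = 1171348 (d = (-11763 + ((6 + 107³) - 1*12193)) - 29745 = (-11763 + ((6 + 1225043) - 12193)) - 29745 = (-11763 + (1225049 - 12193)) - 29745 = (-11763 + 1212856) - 29745 = 1201093 - 29745 = 1171348)
-d = -1*1171348 = -1171348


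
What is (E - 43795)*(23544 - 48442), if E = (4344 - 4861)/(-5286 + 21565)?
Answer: 17750763239156/16279 ≈ 1.0904e+9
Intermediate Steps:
E = -517/16279 ≈ -0.031759
(E - 43795)*(23544 - 48442) = (-517/16279 - 43795)*(23544 - 48442) = -712939322/16279*(-24898) = 17750763239156/16279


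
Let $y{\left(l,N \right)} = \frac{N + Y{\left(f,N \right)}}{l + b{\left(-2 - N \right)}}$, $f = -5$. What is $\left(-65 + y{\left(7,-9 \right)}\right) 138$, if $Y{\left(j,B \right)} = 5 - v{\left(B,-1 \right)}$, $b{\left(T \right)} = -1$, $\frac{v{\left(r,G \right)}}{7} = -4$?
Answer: $-8418$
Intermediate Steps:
$v{\left(r,G \right)} = -28$ ($v{\left(r,G \right)} = 7 \left(-4\right) = -28$)
$Y{\left(j,B \right)} = 33$ ($Y{\left(j,B \right)} = 5 - -28 = 5 + 28 = 33$)
$y{\left(l,N \right)} = \frac{33 + N}{-1 + l}$ ($y{\left(l,N \right)} = \frac{N + 33}{l - 1} = \frac{33 + N}{-1 + l}$)
$\left(-65 + y{\left(7,-9 \right)}\right) 138 = \left(-65 + \frac{33 - 9}{-1 + 7}\right) 138 = \left(-65 + \frac{1}{6} \cdot 24\right) 138 = \left(-65 + 4\right) 138 = \left(-61\right) 138 = -8418$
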